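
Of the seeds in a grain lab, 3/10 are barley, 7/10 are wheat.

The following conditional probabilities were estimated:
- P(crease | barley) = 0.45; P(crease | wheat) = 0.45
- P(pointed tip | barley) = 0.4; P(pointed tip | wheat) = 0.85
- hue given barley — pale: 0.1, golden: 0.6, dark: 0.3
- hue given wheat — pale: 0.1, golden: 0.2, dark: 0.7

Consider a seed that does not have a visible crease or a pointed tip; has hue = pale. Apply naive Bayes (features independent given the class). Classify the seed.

barley: 0.3 × (1−0.45) × (1−0.4) × 0.1 = 0.0099
wheat: 0.7 × (1−0.45) × (1−0.85) × 0.1 = 0.005775
Highest score → barley.

barley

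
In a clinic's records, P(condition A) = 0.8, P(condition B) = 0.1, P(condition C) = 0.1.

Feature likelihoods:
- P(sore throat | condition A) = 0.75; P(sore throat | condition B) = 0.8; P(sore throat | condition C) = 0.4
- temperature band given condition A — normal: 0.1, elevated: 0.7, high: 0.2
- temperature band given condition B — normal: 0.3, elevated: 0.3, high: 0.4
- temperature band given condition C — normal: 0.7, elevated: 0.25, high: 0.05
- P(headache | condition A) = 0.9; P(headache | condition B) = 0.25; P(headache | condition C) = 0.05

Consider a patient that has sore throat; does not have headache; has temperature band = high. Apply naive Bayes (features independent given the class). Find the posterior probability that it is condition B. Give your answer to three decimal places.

0.633

condition A: 0.8 × 0.75 × 0.2 × (1−0.9) = 0.012
condition B: 0.1 × 0.8 × 0.4 × (1−0.25) = 0.024
condition C: 0.1 × 0.4 × 0.05 × (1−0.05) = 0.0019
P(condition B | x) = 0.024 / 0.0379 ≈ 0.633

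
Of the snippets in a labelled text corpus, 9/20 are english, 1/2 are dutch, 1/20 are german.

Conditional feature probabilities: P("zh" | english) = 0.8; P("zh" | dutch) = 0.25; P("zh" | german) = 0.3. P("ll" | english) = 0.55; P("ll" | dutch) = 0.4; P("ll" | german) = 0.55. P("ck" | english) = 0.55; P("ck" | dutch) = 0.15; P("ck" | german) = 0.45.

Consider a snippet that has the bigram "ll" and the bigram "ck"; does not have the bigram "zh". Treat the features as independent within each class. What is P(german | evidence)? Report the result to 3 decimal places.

english: 0.45 × (1−0.8) × 0.55 × 0.55 = 0.027225
dutch: 0.5 × (1−0.25) × 0.4 × 0.15 = 0.0225
german: 0.05 × (1−0.3) × 0.55 × 0.45 = 0.0086625
P(german | x) = 0.0086625 / 0.0583875 ≈ 0.148

0.148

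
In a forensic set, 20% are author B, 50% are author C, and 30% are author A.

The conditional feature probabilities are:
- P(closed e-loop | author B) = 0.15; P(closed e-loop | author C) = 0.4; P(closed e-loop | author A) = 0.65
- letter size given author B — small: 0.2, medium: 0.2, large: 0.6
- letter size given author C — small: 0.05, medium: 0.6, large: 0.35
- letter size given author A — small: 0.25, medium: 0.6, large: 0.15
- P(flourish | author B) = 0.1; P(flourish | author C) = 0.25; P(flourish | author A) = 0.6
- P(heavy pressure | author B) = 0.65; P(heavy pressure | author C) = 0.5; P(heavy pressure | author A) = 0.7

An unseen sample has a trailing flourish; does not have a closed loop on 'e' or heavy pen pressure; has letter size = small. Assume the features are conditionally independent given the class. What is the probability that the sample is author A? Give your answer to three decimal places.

author B: 0.2 × (1−0.15) × 0.2 × 0.1 × (1−0.65) = 0.00119
author C: 0.5 × (1−0.4) × 0.05 × 0.25 × (1−0.5) = 0.001875
author A: 0.3 × (1−0.65) × 0.25 × 0.6 × (1−0.7) = 0.004725
P(author A | x) = 0.004725 / 0.00779 ≈ 0.607

0.607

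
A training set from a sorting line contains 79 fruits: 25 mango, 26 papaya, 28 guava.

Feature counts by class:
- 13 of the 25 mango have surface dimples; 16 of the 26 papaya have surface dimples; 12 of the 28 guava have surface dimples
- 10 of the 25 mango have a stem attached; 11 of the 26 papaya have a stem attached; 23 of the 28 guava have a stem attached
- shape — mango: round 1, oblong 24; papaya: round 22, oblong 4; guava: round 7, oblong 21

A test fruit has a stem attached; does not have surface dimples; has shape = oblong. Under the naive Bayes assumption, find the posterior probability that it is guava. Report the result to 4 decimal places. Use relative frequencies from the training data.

0.6521

mango: (25/79) × (12/25) × (10/25) × (24/25) ≈ 0.0583291
papaya: (26/79) × (10/26) × (11/26) × (4/26) ≈ 0.00823908
guava: (28/79) × (16/28) × (23/28) × (21/28) ≈ 0.124774
P(guava | x) = 0.124774 / 0.19134218 ≈ 0.6521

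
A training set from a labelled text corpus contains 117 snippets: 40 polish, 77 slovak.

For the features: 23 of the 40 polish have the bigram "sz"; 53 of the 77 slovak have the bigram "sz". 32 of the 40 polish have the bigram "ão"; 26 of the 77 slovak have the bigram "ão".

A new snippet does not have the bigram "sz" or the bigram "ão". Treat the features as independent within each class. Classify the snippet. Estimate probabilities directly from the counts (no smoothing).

slovak

polish: (40/117) × (17/40) × (8/40) ≈ 0.0290598
slovak: (77/117) × (24/77) × (51/77) ≈ 0.135864
Highest score → slovak.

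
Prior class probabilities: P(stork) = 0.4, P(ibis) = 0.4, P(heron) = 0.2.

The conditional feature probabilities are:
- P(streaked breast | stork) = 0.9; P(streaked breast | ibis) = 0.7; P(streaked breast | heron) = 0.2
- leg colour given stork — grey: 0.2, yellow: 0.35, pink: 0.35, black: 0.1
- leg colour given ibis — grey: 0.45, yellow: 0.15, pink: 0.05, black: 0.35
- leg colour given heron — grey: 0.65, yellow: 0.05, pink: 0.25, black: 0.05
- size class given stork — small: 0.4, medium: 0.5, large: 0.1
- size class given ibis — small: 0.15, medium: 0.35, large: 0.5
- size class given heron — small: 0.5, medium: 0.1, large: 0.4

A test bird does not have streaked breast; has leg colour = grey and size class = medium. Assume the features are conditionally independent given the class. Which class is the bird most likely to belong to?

ibis

stork: 0.4 × (1−0.9) × 0.2 × 0.5 = 0.004
ibis: 0.4 × (1−0.7) × 0.45 × 0.35 = 0.0189
heron: 0.2 × (1−0.2) × 0.65 × 0.1 = 0.0104
Highest score → ibis.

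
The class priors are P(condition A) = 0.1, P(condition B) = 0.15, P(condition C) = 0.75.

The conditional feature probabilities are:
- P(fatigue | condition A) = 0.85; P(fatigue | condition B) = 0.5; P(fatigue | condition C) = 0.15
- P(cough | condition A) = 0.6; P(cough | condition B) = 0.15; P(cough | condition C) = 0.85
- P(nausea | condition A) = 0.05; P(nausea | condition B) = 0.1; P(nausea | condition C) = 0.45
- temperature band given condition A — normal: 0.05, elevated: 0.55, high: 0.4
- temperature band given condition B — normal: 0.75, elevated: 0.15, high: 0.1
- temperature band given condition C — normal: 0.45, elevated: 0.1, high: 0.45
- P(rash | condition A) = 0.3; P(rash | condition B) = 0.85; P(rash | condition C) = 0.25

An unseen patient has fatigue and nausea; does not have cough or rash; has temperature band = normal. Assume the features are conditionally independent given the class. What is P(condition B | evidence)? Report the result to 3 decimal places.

condition A: 0.1 × 0.85 × (1−0.6) × 0.05 × 0.05 × (1−0.3) = 0.0000595
condition B: 0.15 × 0.5 × (1−0.15) × 0.1 × 0.75 × (1−0.85) = 0.0007171875
condition C: 0.75 × 0.15 × (1−0.85) × 0.45 × 0.45 × (1−0.25) = 0.002562890625
P(condition B | x) = 0.0007171875 / 0.003339578125 ≈ 0.215

0.215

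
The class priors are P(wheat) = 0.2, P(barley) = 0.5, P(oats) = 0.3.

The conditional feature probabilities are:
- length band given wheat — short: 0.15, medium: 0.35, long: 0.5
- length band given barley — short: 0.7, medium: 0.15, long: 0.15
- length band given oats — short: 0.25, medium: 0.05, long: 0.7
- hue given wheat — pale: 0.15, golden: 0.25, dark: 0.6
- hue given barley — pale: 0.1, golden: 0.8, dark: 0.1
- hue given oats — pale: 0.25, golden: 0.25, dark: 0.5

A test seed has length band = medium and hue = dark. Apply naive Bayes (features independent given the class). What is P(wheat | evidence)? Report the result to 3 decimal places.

wheat: 0.2 × 0.35 × 0.6 = 0.042
barley: 0.5 × 0.15 × 0.1 = 0.0075
oats: 0.3 × 0.05 × 0.5 = 0.0075
P(wheat | x) = 0.042 / 0.057 ≈ 0.737

0.737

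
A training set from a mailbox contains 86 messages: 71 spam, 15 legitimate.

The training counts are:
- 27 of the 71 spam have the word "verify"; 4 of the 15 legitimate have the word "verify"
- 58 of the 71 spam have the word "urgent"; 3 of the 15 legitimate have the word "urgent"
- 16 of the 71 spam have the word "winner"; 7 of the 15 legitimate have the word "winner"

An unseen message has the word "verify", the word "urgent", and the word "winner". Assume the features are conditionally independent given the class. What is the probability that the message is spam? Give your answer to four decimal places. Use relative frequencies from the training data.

spam: (71/86) × (27/71) × (58/71) × (16/71) ≈ 0.0577958
legitimate: (15/86) × (4/15) × (3/15) × (7/15) ≈ 0.00434109
P(spam | x) = 0.0577958 / 0.06213689 ≈ 0.9301

0.9301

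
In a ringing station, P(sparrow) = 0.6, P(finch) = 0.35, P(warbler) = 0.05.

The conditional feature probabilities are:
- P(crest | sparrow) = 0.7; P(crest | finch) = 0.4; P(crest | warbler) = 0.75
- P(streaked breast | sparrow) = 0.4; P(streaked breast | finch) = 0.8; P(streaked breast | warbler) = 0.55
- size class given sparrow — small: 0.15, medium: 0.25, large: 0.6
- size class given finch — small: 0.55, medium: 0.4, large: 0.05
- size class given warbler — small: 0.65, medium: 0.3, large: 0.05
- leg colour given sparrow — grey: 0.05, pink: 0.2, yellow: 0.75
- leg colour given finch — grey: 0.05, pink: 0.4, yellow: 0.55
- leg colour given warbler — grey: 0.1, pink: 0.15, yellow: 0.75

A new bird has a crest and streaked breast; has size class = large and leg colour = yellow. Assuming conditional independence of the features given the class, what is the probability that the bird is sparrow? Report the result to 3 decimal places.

0.952

sparrow: 0.6 × 0.7 × 0.4 × 0.6 × 0.75 = 0.0756
finch: 0.35 × 0.4 × 0.8 × 0.05 × 0.55 = 0.00308
warbler: 0.05 × 0.75 × 0.55 × 0.05 × 0.75 = 0.0007734375
P(sparrow | x) = 0.0756 / 0.0794534375 ≈ 0.952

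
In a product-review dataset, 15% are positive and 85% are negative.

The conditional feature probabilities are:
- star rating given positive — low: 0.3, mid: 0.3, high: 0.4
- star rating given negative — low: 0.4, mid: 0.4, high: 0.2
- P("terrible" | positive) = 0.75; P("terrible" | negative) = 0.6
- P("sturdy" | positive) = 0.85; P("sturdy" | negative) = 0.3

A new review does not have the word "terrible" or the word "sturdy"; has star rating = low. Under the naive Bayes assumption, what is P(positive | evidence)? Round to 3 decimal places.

positive: 0.15 × 0.3 × (1−0.75) × (1−0.85) = 0.0016875
negative: 0.85 × 0.4 × (1−0.6) × (1−0.3) = 0.0952
P(positive | x) = 0.0016875 / 0.0968875 ≈ 0.017

0.017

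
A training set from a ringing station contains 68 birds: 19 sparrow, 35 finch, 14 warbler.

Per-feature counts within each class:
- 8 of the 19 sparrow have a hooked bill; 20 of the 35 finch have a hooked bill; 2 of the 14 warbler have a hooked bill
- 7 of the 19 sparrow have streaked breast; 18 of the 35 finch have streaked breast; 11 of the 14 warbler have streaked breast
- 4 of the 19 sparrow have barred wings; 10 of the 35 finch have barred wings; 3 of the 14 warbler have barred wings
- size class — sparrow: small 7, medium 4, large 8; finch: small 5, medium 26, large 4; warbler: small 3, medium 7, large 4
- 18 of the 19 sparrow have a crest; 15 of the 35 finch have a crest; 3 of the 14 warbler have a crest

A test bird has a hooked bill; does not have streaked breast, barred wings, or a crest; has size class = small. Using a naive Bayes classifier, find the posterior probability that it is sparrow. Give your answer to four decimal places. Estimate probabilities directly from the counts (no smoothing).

sparrow: (19/68) × (8/19) × (12/19) × (15/19) × (7/19) × (1/19) ≈ 0.00113746
finch: (35/68) × (20/35) × (17/35) × (25/35) × (5/35) × (20/35) ≈ 0.00832986
warbler: (14/68) × (2/14) × (3/14) × (11/14) × (3/14) × (11/14) ≈ 0.000833752
P(sparrow | x) = 0.00113746 / 0.010301072 ≈ 0.1104

0.1104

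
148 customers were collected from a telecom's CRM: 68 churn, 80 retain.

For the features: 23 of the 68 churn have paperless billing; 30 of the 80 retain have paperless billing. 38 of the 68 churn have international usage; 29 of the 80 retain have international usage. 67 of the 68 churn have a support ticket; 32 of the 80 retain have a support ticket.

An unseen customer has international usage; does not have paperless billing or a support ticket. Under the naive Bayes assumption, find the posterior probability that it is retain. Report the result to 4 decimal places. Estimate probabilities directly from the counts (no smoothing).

0.9671

churn: (68/148) × (45/68) × (38/68) × (1/68) ≈ 0.00249871
retain: (80/148) × (50/80) × (29/80) × (48/80) ≈ 0.0734797
P(retain | x) = 0.0734797 / 0.07597841 ≈ 0.9671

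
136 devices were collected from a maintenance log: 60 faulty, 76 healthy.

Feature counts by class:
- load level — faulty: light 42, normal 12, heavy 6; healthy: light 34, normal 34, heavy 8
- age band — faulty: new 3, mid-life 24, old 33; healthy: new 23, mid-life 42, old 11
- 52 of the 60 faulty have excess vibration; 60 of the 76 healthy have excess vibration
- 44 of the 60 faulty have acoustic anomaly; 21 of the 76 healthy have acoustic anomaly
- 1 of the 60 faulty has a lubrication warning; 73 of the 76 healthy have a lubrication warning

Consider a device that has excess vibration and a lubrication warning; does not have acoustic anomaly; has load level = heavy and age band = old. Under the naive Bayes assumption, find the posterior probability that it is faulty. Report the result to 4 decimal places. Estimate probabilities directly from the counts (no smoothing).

faulty: (60/136) × (6/60) × (33/60) × (52/60) × (16/60) × (1/60) ≈ 0.0000934641
healthy: (76/136) × (8/76) × (11/76) × (60/76) × (55/76) × (73/76) ≈ 0.00467225
P(faulty | x) = 0.0000934641 / 0.0047657141 ≈ 0.0196

0.0196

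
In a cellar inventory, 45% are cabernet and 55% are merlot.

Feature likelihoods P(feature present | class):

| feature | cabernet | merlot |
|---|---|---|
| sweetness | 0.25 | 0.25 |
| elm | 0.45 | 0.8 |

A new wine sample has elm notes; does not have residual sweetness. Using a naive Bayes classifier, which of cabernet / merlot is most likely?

cabernet: 0.45 × (1−0.25) × 0.45 = 0.151875
merlot: 0.55 × (1−0.25) × 0.8 = 0.33
Highest score → merlot.

merlot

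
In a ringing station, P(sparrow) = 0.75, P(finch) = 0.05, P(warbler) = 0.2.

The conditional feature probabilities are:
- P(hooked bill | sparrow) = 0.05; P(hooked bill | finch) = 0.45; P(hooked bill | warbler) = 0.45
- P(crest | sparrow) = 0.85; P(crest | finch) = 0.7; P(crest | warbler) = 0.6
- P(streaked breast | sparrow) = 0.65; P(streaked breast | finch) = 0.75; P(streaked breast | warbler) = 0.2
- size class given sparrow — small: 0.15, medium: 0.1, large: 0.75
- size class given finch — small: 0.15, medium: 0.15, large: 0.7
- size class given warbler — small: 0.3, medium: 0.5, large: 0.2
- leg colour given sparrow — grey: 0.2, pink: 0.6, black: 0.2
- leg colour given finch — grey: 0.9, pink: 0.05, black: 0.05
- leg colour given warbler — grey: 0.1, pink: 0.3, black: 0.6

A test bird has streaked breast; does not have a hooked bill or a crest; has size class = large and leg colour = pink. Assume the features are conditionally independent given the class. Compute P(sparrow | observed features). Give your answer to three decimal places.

0.977

sparrow: 0.75 × (1−0.05) × (1−0.85) × 0.65 × 0.75 × 0.6 = 0.0312609375
finch: 0.05 × (1−0.45) × (1−0.7) × 0.75 × 0.7 × 0.05 = 0.0002165625
warbler: 0.2 × (1−0.45) × (1−0.6) × 0.2 × 0.2 × 0.3 = 0.000528
P(sparrow | x) = 0.0312609375 / 0.0320055 ≈ 0.977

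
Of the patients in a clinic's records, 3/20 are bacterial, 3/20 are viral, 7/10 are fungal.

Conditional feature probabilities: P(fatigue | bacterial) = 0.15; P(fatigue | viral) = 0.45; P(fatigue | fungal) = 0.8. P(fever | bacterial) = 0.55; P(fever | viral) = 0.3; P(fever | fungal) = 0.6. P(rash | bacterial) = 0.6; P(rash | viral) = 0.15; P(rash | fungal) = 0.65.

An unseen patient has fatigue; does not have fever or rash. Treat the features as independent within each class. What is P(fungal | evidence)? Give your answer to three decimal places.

0.639

bacterial: 0.15 × 0.15 × (1−0.55) × (1−0.6) = 0.00405
viral: 0.15 × 0.45 × (1−0.3) × (1−0.15) = 0.0401625
fungal: 0.7 × 0.8 × (1−0.6) × (1−0.65) = 0.0784
P(fungal | x) = 0.0784 / 0.1226125 ≈ 0.639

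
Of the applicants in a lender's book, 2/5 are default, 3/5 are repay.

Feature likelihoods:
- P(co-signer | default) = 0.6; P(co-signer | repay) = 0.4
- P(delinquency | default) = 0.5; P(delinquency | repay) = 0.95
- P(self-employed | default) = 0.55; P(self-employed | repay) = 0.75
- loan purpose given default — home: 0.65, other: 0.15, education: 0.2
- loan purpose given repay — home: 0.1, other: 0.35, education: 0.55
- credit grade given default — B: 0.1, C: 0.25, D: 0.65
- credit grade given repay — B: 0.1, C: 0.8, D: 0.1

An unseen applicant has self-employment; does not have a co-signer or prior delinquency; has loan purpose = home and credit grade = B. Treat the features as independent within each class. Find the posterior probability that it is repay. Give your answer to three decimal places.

0.045

default: 0.4 × (1−0.6) × (1−0.5) × 0.55 × 0.65 × 0.1 = 0.00286
repay: 0.6 × (1−0.4) × (1−0.95) × 0.75 × 0.1 × 0.1 = 0.000135
P(repay | x) = 0.000135 / 0.002995 ≈ 0.045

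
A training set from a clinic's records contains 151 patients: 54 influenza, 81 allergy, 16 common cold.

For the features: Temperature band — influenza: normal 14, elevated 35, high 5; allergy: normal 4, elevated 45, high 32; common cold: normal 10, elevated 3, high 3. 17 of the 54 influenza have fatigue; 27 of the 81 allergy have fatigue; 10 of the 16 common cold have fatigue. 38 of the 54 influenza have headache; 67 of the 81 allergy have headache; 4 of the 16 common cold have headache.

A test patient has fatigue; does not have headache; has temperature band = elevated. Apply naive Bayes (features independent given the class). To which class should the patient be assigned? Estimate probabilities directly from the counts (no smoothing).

influenza: (54/151) × (35/54) × (17/54) × (16/54) ≈ 0.0216208
allergy: (81/151) × (45/81) × (27/81) × (14/81) ≈ 0.0171695
common cold: (16/151) × (3/16) × (10/16) × (12/16) ≈ 0.00931291
Highest score → influenza.

influenza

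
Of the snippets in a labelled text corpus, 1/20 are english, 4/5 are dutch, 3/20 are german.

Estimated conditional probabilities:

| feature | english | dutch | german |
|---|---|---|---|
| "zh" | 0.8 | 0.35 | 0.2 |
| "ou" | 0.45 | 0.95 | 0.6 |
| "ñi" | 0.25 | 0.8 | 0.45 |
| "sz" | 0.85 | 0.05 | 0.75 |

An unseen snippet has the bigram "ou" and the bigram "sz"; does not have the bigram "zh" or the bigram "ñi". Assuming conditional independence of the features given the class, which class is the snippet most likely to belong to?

german

english: 0.05 × (1−0.8) × 0.45 × (1−0.25) × 0.85 = 0.00286875
dutch: 0.8 × (1−0.35) × 0.95 × (1−0.8) × 0.05 = 0.00494
german: 0.15 × (1−0.2) × 0.6 × (1−0.45) × 0.75 = 0.0297
Highest score → german.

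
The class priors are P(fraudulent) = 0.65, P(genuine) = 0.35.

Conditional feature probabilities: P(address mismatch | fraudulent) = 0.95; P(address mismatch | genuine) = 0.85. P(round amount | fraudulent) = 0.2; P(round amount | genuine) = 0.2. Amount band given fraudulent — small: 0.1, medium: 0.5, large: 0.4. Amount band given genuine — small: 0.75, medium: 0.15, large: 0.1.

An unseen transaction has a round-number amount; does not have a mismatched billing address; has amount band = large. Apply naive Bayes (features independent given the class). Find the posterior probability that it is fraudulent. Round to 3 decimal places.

fraudulent: 0.65 × (1−0.95) × 0.2 × 0.4 = 0.0026
genuine: 0.35 × (1−0.85) × 0.2 × 0.1 = 0.00105
P(fraudulent | x) = 0.0026 / 0.00365 ≈ 0.712

0.712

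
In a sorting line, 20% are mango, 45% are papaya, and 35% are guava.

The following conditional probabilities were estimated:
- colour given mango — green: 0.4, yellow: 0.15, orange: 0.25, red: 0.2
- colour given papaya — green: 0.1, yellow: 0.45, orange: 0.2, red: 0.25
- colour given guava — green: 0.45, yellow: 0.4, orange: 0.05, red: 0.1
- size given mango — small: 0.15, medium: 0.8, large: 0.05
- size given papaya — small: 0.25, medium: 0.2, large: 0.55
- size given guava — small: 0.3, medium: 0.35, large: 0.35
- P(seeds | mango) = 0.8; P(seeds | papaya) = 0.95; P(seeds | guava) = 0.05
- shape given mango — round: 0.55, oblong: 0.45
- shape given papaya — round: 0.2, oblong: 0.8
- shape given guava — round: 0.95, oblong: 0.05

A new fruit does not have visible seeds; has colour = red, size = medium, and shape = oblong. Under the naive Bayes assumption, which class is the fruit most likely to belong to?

mango

mango: 0.2 × 0.2 × 0.8 × (1−0.8) × 0.45 = 0.00288
papaya: 0.45 × 0.25 × 0.2 × (1−0.95) × 0.8 = 0.0009
guava: 0.35 × 0.1 × 0.35 × (1−0.05) × 0.05 = 0.000581875
Highest score → mango.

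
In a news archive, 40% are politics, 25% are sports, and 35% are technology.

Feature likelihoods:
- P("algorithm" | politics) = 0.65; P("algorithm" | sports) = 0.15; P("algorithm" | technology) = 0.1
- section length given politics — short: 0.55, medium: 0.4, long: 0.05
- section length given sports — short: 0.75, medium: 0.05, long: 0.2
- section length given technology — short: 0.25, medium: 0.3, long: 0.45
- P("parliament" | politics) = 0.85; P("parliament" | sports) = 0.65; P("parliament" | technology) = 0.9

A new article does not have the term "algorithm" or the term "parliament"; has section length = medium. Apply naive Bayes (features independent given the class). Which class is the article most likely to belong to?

politics: 0.4 × (1−0.65) × 0.4 × (1−0.85) = 0.0084
sports: 0.25 × (1−0.15) × 0.05 × (1−0.65) = 0.00371875
technology: 0.35 × (1−0.1) × 0.3 × (1−0.9) = 0.00945
Highest score → technology.

technology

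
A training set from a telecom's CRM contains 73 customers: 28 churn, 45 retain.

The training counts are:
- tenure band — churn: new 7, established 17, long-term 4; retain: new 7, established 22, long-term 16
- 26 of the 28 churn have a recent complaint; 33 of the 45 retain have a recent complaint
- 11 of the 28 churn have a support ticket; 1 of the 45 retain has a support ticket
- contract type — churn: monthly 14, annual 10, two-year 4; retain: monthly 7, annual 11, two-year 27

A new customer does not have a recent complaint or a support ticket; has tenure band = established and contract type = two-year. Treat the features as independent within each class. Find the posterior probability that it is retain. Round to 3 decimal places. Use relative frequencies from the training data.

churn: (28/73) × (17/28) × (2/28) × (17/28) × (4/28) ≈ 0.00144275
retain: (45/73) × (22/45) × (12/45) × (44/45) × (27/45) ≈ 0.0471476
P(retain | x) = 0.0471476 / 0.04859035 ≈ 0.970

0.970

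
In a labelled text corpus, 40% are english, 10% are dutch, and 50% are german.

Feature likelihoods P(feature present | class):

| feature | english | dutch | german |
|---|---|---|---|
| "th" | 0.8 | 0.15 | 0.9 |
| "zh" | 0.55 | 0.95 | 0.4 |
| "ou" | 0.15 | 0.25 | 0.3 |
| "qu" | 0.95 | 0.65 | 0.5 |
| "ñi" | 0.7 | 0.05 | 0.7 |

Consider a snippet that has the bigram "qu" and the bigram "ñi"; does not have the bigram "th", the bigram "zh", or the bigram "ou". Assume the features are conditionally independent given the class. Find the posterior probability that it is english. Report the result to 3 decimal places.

0.732

english: 0.4 × (1−0.8) × (1−0.55) × (1−0.15) × 0.95 × 0.7 = 0.020349
dutch: 0.1 × (1−0.15) × (1−0.95) × (1−0.25) × 0.65 × 0.05 = 0.00010359375
german: 0.5 × (1−0.9) × (1−0.4) × (1−0.3) × 0.5 × 0.7 = 0.00735
P(english | x) = 0.020349 / 0.02780259375 ≈ 0.732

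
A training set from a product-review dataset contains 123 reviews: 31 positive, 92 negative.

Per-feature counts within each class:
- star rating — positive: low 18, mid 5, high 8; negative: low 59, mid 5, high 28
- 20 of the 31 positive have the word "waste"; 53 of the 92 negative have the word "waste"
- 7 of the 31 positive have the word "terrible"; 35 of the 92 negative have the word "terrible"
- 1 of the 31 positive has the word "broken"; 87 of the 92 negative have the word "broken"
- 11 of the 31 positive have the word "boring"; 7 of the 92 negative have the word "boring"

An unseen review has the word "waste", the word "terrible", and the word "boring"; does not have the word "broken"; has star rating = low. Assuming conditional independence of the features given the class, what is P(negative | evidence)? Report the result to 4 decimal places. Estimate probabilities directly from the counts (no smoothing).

0.0561

positive: (31/123) × (18/31) × (20/31) × (7/31) × (30/31) × (11/31) ≈ 0.00732087
negative: (92/123) × (59/92) × (53/92) × (35/92) × (5/92) × (7/92) ≈ 0.000434718
P(negative | x) = 0.000434718 / 0.007755588 ≈ 0.0561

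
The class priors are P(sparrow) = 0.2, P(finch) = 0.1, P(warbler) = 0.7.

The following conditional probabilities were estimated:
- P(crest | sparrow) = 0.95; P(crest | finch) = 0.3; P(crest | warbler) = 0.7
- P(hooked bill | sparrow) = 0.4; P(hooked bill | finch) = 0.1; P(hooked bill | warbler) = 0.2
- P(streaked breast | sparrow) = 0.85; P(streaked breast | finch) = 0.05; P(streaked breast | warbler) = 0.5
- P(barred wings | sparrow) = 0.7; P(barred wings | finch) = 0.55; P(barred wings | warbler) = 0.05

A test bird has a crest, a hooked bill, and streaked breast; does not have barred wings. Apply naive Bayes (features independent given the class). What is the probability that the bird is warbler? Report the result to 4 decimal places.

0.7053

sparrow: 0.2 × 0.95 × 0.4 × 0.85 × (1−0.7) = 0.01938
finch: 0.1 × 0.3 × 0.1 × 0.05 × (1−0.55) = 0.0000675
warbler: 0.7 × 0.7 × 0.2 × 0.5 × (1−0.05) = 0.04655
P(warbler | x) = 0.04655 / 0.0659975 ≈ 0.7053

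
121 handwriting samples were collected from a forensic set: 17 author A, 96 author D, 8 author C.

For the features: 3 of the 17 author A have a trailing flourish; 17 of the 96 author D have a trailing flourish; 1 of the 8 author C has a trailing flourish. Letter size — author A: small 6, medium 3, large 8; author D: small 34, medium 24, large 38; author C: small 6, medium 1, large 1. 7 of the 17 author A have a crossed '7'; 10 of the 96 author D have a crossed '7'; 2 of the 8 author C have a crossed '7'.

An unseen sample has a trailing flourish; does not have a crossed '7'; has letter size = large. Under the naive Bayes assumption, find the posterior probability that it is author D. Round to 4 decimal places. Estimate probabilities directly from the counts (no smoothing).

author A: (17/121) × (3/17) × (8/17) × (10/17) ≈ 0.00686322
author D: (96/121) × (17/96) × (38/96) × (86/96) ≈ 0.0498199
author C: (8/121) × (1/8) × (1/8) × (6/8) ≈ 0.000774793
P(author D | x) = 0.0498199 / 0.057457913 ≈ 0.8671

0.8671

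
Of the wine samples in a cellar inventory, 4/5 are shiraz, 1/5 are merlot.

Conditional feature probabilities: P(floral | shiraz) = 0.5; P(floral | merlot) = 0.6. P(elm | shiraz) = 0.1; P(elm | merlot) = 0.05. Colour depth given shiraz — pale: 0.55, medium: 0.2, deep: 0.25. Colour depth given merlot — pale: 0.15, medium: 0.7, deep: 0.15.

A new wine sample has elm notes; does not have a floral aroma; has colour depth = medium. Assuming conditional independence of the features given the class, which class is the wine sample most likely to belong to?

shiraz

shiraz: 0.8 × (1−0.5) × 0.1 × 0.2 = 0.008
merlot: 0.2 × (1−0.6) × 0.05 × 0.7 = 0.0028
Highest score → shiraz.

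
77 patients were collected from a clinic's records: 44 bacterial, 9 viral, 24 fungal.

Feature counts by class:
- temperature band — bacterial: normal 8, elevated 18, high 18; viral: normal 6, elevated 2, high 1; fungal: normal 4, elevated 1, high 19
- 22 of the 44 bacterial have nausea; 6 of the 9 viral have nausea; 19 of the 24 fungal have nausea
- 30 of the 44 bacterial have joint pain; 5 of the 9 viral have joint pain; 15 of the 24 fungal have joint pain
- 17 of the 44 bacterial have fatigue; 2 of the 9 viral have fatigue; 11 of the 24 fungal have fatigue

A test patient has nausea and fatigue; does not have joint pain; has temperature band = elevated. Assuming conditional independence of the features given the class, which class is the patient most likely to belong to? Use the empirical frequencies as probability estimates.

bacterial: (44/77) × (18/44) × (22/44) × (14/44) × (17/44) ≈ 0.0143689
viral: (9/77) × (2/9) × (6/9) × (4/9) × (2/9) ≈ 0.00171022
fungal: (24/77) × (1/24) × (19/24) × (9/24) × (11/24) ≈ 0.00176711
Highest score → bacterial.

bacterial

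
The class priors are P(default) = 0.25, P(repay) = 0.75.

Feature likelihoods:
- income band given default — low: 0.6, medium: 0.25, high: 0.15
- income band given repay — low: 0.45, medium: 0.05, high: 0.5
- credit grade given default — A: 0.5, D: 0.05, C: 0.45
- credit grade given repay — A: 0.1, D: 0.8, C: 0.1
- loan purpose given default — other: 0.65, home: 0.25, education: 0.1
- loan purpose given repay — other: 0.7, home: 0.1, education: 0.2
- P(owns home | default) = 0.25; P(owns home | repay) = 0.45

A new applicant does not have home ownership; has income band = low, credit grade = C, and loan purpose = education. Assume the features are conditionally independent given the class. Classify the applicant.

default: 0.25 × 0.6 × 0.45 × 0.1 × (1−0.25) = 0.0050625
repay: 0.75 × 0.45 × 0.1 × 0.2 × (1−0.45) = 0.0037125
Highest score → default.

default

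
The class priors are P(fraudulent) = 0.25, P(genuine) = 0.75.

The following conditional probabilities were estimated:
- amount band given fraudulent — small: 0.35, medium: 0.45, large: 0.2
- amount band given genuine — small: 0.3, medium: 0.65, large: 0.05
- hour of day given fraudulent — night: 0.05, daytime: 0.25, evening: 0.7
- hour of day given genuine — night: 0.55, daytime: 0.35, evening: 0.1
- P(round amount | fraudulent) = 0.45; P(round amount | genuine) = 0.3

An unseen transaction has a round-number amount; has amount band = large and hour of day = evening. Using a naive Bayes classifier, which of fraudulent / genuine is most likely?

fraudulent

fraudulent: 0.25 × 0.2 × 0.7 × 0.45 = 0.01575
genuine: 0.75 × 0.05 × 0.1 × 0.3 = 0.001125
Highest score → fraudulent.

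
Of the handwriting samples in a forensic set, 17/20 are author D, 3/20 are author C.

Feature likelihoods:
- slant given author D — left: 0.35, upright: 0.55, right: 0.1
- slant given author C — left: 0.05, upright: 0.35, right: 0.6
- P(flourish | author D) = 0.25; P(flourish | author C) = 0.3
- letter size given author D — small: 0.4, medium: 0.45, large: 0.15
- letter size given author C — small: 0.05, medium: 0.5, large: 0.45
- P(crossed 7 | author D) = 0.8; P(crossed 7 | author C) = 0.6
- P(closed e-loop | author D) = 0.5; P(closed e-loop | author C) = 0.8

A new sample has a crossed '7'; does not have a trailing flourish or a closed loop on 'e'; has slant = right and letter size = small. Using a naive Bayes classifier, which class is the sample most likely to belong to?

author D

author D: 0.85 × 0.1 × (1−0.25) × 0.4 × 0.8 × (1−0.5) = 0.0102
author C: 0.15 × 0.6 × (1−0.3) × 0.05 × 0.6 × (1−0.8) = 0.000378
Highest score → author D.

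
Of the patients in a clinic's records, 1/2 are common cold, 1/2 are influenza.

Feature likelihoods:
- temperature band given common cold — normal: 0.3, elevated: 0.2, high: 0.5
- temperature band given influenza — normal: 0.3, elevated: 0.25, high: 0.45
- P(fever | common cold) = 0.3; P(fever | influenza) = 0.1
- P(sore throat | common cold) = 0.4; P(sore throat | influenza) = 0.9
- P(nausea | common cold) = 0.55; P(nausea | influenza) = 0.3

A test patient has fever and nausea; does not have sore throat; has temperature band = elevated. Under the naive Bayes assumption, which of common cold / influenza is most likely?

common cold: 0.5 × 0.2 × 0.3 × (1−0.4) × 0.55 = 0.0099
influenza: 0.5 × 0.25 × 0.1 × (1−0.9) × 0.3 = 0.000375
Highest score → common cold.

common cold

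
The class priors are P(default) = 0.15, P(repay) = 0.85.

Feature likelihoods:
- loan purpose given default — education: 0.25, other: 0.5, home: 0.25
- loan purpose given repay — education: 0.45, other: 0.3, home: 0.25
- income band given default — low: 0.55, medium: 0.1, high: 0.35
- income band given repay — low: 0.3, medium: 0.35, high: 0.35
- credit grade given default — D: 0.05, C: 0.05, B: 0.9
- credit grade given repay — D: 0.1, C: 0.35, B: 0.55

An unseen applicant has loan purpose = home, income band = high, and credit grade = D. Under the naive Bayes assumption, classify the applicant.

default: 0.15 × 0.25 × 0.35 × 0.05 = 0.00065625
repay: 0.85 × 0.25 × 0.35 × 0.1 = 0.0074375
Highest score → repay.

repay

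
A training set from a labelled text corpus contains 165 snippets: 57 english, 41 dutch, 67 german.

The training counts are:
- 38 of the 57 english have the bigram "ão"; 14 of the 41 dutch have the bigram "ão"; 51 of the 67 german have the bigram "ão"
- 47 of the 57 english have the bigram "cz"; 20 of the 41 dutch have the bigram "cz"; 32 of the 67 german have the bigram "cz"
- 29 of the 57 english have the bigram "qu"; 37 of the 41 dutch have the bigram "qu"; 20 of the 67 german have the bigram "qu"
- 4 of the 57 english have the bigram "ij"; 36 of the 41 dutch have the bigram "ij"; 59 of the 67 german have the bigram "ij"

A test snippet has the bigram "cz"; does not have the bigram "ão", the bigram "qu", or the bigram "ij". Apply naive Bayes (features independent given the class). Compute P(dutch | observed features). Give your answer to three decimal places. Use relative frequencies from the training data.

0.020

english: (57/165) × (19/57) × (47/57) × (28/57) × (53/57) ≈ 0.0433687
dutch: (41/165) × (27/41) × (20/41) × (4/41) × (5/41) ≈ 0.000949704
german: (67/165) × (16/67) × (32/67) × (47/67) × (8/67) ≈ 0.00387927
P(dutch | x) = 0.000949704 / 0.048197674 ≈ 0.020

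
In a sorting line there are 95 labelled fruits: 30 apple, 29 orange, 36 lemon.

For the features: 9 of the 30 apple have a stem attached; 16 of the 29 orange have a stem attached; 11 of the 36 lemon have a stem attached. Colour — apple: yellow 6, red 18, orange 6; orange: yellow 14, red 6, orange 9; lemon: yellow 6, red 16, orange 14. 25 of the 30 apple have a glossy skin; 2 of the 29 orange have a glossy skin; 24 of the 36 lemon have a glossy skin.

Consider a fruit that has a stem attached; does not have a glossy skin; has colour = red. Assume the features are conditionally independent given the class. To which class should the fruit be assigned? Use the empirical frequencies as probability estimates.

apple: (30/95) × (9/30) × (18/30) × (5/30) ≈ 0.00947368
orange: (29/95) × (16/29) × (6/29) × (27/29) ≈ 0.0324426
lemon: (36/95) × (11/36) × (16/36) × (12/36) ≈ 0.017154
Highest score → orange.

orange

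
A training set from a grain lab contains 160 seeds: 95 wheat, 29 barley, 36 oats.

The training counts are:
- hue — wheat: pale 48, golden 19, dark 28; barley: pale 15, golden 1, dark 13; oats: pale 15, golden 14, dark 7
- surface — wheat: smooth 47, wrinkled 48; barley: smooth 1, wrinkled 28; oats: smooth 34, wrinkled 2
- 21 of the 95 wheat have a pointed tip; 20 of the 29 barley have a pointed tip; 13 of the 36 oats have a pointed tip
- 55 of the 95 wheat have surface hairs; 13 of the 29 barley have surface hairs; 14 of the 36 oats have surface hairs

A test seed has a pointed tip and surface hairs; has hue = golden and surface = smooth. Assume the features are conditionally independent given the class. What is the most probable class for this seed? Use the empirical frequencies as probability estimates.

wheat: (95/160) × (19/95) × (47/95) × (21/95) × (55/95) ≈ 0.0075187
barley: (29/160) × (1/29) × (1/29) × (20/29) × (13/29) ≈ 0.0000666284
oats: (36/160) × (14/36) × (34/36) × (13/36) × (14/36) ≈ 0.0116052
Highest score → oats.

oats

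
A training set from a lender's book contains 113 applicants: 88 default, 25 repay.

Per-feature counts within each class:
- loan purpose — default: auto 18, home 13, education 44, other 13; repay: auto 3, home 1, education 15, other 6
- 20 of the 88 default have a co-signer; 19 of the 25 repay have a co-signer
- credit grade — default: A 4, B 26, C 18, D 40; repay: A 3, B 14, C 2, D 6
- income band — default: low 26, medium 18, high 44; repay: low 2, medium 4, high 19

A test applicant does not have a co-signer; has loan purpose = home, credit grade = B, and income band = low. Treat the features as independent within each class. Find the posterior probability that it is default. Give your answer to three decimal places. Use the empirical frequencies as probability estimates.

default: (88/113) × (13/88) × (68/88) × (26/88) × (26/88) ≈ 0.00776019
repay: (25/113) × (1/25) × (6/25) × (14/25) × (2/25) ≈ 0.0000951504
P(default | x) = 0.00776019 / 0.0078553404 ≈ 0.988

0.988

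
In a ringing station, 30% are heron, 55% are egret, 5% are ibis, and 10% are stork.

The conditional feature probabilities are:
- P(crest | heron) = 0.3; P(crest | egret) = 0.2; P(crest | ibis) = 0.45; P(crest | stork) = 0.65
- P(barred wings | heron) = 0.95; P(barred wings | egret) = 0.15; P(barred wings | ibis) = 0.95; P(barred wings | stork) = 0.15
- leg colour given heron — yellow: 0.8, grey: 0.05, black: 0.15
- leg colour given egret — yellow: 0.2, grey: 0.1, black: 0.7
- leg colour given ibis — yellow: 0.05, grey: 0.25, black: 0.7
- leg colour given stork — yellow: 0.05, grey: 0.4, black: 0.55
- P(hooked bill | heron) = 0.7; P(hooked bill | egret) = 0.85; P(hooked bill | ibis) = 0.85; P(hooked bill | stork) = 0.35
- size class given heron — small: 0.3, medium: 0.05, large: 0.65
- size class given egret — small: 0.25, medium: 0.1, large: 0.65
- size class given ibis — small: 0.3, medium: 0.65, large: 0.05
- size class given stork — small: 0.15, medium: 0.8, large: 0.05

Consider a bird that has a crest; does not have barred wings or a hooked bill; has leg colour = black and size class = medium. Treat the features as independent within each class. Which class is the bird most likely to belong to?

heron: 0.3 × 0.3 × (1−0.95) × 0.15 × (1−0.7) × 0.05 = 0.000010125
egret: 0.55 × 0.2 × (1−0.15) × 0.7 × (1−0.85) × 0.1 = 0.00098175
ibis: 0.05 × 0.45 × (1−0.95) × 0.7 × (1−0.85) × 0.65 = 0.00007678125
stork: 0.1 × 0.65 × (1−0.15) × 0.55 × (1−0.35) × 0.8 = 0.0158015
Highest score → stork.

stork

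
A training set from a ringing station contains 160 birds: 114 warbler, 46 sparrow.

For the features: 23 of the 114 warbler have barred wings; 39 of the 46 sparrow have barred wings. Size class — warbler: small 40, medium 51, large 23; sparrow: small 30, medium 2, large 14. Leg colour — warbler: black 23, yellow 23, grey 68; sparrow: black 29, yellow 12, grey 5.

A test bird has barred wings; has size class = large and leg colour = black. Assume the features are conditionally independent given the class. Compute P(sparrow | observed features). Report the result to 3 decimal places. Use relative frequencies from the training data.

warbler: (114/160) × (23/114) × (23/114) × (23/114) ≈ 0.00585132
sparrow: (46/160) × (39/46) × (14/46) × (29/46) ≈ 0.0467687
P(sparrow | x) = 0.0467687 / 0.05262002 ≈ 0.889

0.889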